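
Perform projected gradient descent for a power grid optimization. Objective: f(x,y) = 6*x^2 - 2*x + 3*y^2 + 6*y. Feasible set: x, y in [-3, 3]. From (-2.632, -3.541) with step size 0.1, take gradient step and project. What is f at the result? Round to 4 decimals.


Step 1: Compute gradient at (-2.632, -3.541).
grad_x = 2*6*-2.632 - 2 = -33.584
grad_y = 2*3*-3.541 + 6 = -15.246
Step 2: Gradient step.
x_raw = -2.632 - 0.1*-33.584 = 0.7264
y_raw = -3.541 - 0.1*-15.246 = -2.0164
Step 3: Project onto [-3, 3].
x_proj = clip(0.7264) = 0.7264
y_proj = clip(-2.0164) = -2.0164
Step 4: Evaluate f.
f(0.7264, -2.0164) = 1.8123


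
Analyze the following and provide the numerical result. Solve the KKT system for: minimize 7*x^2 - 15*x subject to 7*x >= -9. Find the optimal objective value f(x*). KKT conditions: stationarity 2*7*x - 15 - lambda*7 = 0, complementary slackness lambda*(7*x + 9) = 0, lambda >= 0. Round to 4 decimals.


Step 1: Try lambda = 0 (constraint inactive).
Stationarity: 2*7*x - 15 = 0
x* = 15/(2*7) = 15/14 = 1.0714 (rounded; the exact value 15/14 is used below)
Check constraint: 7*1.0714 = 7.4998 >= -9 -- satisfied.
Step 2: Compute optimal value.
f(x*) = 7*(15/14)^2 - 15*(15/14) = -8.0357


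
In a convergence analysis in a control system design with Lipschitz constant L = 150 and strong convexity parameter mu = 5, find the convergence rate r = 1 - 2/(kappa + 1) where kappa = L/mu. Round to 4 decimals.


Step 1: Compute the condition number.
kappa = L/mu = 150/5 = 30.0
Step 2: Compute the convergence rate.
r = 1 - 2/(kappa + 1) = 1 - 2*mu/(L + mu) = (L - mu)/(L + mu) = 145/155 = 0.9355


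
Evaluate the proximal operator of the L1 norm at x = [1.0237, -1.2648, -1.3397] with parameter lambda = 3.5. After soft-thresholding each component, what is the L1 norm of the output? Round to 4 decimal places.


Soft-thresholding with lambda = 3.5:
prox(1.0237) = sign(1.0237)*max(|1.0237| - 3.5, 0) = 0.0
prox(-1.2648) = sign(-1.2648)*max(|-1.2648| - 3.5, 0) = 0.0
prox(-1.3397) = sign(-1.3397)*max(|-1.3397| - 3.5, 0) = 0.0
prox(x) = [0.0, 0.0, 0.0]
||prox(x)||_1 = 0.0 + 0.0 + 0.0 = 0.0


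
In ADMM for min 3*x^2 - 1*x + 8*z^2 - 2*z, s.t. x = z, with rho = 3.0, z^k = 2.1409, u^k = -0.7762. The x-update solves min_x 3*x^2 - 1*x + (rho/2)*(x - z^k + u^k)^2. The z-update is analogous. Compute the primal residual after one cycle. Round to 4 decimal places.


ADMM iteration with rho = 3.0, z^k = 2.1409, u^k = -0.7762
Step 1: x-update.
Minimize 3*x^2 - 1*x + (3.0/2)*(x - 2.1409 - 0.7762)^2
FOC: (2*3 + 3.0)*x = 1 + 3.0*(2.1409 + 0.7762)
x^{k+1} = 1.0835
Step 2: z-update.
Minimize 8*z^2 - 2*z + (3.0/2)*(1.0835 - z - 0.7762)^2
FOC: (2*8 + 3.0)*z = 2 + 3.0*(1.0835 - 0.7762)
z^{k+1} = 0.1538
Step 3: u-update.
u^{k+1} = -0.7762 + 1.0835 - 0.1538 = 0.1535
Step 4: Primal residual = |1.0835 - 0.1538| = 0.9297


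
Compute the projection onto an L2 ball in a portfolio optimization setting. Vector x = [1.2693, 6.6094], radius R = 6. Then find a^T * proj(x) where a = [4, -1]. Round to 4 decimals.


Step 1: Compute ||x|| (intermediates to 6 decimals).
||x|| = sqrt(1.2693^2 + 6.6094^2) = 6.730178
Step 2: Project.
Since ||x|| > R, scale = R/||x|| = 6/6.730178 = 0.891507, proj(x) = scale * x
proj(x) = [1.13159, 5.892326]
Step 3: Dot product.
a^T * proj(x) = 4*1.13159 - 1*5.892326 = -1.366


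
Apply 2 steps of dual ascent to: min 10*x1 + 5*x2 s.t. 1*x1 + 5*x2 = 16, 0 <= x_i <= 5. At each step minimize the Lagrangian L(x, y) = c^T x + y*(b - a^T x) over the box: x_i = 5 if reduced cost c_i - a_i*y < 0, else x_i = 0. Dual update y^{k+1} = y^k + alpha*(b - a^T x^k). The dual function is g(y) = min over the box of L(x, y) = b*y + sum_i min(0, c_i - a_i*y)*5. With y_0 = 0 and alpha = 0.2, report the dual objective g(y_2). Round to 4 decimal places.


Dual ascent for LP: min 10*x1 + 5*x2, 1*x1 + 5*x2 = 16, 0 <= x_i <= 5
Step 1: y^k = 0.0, reduced costs: (10.0, 5.0)
  x^k = (0.0, 0.0), subgradient = b - a^T x = 16.0
  y^{k+1} = 0.0 + 0.2*16.0 = 3.2
Step 2: y^k = 3.2, reduced costs: (6.8, -11.0)
  x^k = (0.0, 5.0), subgradient = b - a^T x = -9.0
  y^{k+1} = 3.2 + 0.2*-9.0 = 1.4
Dual objective at y_2 = 1.4: reduced costs (8.6, -2.0), box minimizer x = (0.0, 5.0)
g(y_2) = b*y + (c1 - a1*y)*x1 + (c2 - a2*y)*x2 = 16*1.4 + 8.6*0.0 + (-2.0)*5.0 = 22.4 + 0.0 - 10.0 = 12.4


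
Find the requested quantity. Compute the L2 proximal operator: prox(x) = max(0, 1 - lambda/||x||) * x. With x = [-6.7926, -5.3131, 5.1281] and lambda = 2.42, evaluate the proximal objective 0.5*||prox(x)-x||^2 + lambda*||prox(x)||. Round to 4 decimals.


Step 1: Compute ||x||.
||x|| = 10.0332
Step 2: Compute scaling factor.
scale = max(0, 1 - 2.42/10.0332) = 0.7588
Step 3: prox(x) = [-5.1542, -4.0316, 3.8912]
||prox(x)|| = 7.6132
Step 4: Proximal objective.
0.5*||prox-x||^2 = 2.9282
lambda*||prox|| = 18.4239
Total = 21.3522


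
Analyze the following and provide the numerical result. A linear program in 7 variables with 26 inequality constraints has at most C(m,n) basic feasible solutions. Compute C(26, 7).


Each vertex corresponds to some choice of n active constraints out of m, so the number of vertices is at most C(m, n) = m! / (n!(m-n)!).
m = 26, n = 7
Numerator: 26 * 25 * 24 * 23 * 22 * 21 * 20
Denominator: 7! = 5040
C(26, 7) = 657800


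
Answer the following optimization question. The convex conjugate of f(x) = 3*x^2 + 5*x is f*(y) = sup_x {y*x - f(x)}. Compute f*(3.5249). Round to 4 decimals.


f*(y) = sup_x {y*x - a*x^2 - b*x} = sup_x {(y-b)*x - a*x^2}
FOC: (y - b) - 2a*x = 0 => x* = (y - b)/(2a)
x* = (3.5249 - 5)/(2*3) = -0.2459
f*(3.5249) = (y-b)^2/(4a) = (3.5249 - 5)^2/(4*3)
= 2.1759/12 = 0.1813


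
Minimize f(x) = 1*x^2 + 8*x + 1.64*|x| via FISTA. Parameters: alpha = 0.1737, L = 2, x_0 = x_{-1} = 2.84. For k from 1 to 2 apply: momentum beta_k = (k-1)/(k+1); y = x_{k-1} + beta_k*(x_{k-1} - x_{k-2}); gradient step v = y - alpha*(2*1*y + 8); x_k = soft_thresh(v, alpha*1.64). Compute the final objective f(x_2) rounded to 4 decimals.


FISTA on f(x) = 1*x^2 + 8*x + 1.64*|x|
L = 2, alpha = 0.1737
Iteration 1: beta = 0.0, y = 2.84 + 0.0*(2.84 - 2.84) = 2.84
  grad(y) = 13.68, v = y - alpha*grad = 0.4638
  prox(v) = soft_thresh(0.4638, 0.2849) = 0.1789
Iteration 2: beta = 0.3333, y = 0.1789 + 0.3333*(0.1789 - 2.84) = -0.7081
  grad(y) = 6.5838, v = y - alpha*grad = -1.8517
  prox(v) = soft_thresh(-1.8517, 0.2849) = -1.5668
f(x_2) = 1*(-1.5668)^2 + 8*(-1.5668) + 1.64*|-1.5668| = -7.5101


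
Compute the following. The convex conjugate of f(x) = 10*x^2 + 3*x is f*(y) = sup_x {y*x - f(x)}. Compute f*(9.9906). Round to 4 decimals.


f*(y) = sup_x {y*x - a*x^2 - b*x} = sup_x {(y-b)*x - a*x^2}
FOC: (y - b) - 2a*x = 0 => x* = (y - b)/(2a)
x* = (9.9906 - 3)/(2*10) = 0.3495
f*(9.9906) = (y-b)^2/(4a) = (9.9906 - 3)^2/(4*10)
= 48.8685/40 = 1.2217


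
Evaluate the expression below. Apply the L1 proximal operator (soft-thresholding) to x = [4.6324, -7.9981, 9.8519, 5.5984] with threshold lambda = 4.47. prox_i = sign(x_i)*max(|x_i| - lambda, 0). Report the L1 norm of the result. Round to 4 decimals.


Soft-thresholding with lambda = 4.47:
prox(4.6324) = sign(4.6324)*max(|4.6324| - 4.47, 0) = 0.1624
prox(-7.9981) = sign(-7.9981)*max(|-7.9981| - 4.47, 0) = -3.5281
prox(9.8519) = sign(9.8519)*max(|9.8519| - 4.47, 0) = 5.3819
prox(5.5984) = sign(5.5984)*max(|5.5984| - 4.47, 0) = 1.1284
prox(x) = [0.1624, -3.5281, 5.3819, 1.1284]
||prox(x)||_1 = 0.1624 + 3.5281 + 5.3819 + 1.1284 = 10.2008


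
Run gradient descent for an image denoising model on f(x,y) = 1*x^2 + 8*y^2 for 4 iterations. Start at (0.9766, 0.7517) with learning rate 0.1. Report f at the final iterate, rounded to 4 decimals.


Gradient descent on f(x,y) = 1*x^2 + 8*y^2.
Starting point: (0.9766, 0.7517), alpha = 0.1
Step 1: grad_x = 2*1*0.9766 = 1.9532, grad_y = 2*8*0.7517 = 12.0272
  x_1 = 0.9766 - 0.1*1.9532 = 0.7813
  y_1 = 0.7517 - 0.1*12.0272 = -0.451
Step 2: grad_x = 2*1*0.7813 = 1.5626, grad_y = 2*8*-0.451 = -7.2163
  x_2 = 0.7813 - 0.1*1.5626 = 0.625
  y_2 = -0.451 - 0.1*-7.2163 = 0.2706
Step 3: grad_x = 2*1*0.625 = 1.25, grad_y = 2*8*0.2706 = 4.3298
  x_3 = 0.625 - 0.1*1.25 = 0.5
  y_3 = 0.2706 - 0.1*4.3298 = -0.1624
Step 4: grad_x = 2*1*0.5 = 1.0, grad_y = 2*8*-0.1624 = -2.5979
  x_4 = 0.5 - 0.1*1.0 = 0.4
  y_4 = -0.1624 - 0.1*-2.5979 = 0.0974
f(0.4, 0.0974) = 1*0.4^2 + 8*0.0974^2 = 0.2359


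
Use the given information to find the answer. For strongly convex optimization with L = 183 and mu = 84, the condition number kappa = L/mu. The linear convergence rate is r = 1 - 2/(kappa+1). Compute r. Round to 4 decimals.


Step 1: Compute the condition number.
kappa = L/mu = 183/84 = 2.1786
Step 2: Compute the convergence rate.
r = 1 - 2/(kappa + 1) = 1 - 2*mu/(L + mu) = (L - mu)/(L + mu) = 99/267 = 0.3708


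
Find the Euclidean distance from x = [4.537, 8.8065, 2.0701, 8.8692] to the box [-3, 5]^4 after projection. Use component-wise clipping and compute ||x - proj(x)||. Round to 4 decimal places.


Project each component onto [-3, 5].
clip(4.537) = 4.537, clip(8.8065) = 5.0, clip(2.0701) = 2.0701, clip(8.8692) = 5.0
Projection = [4.537, 5.0, 2.0701, 5.0]
Squared diffs: [0.0, 14.4894, 0.0, 14.9707]
Distance = sqrt(29.4601) = 5.4277


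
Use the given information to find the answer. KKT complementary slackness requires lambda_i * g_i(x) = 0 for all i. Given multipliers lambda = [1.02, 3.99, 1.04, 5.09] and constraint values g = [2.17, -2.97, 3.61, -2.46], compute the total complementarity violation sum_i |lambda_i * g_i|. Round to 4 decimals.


KKT complementary slackness check:
lambda_1 * g_1 = 1.02 * 2.17 = 2.2134
lambda_2 * g_2 = 3.99 * -2.97 = -11.8503
lambda_3 * g_3 = 1.04 * 3.61 = 3.7544
lambda_4 * g_4 = 5.09 * -2.46 = -12.5214
Total violation = 2.2134 + 11.8503 + 3.7544 + 12.5214 = 30.3395


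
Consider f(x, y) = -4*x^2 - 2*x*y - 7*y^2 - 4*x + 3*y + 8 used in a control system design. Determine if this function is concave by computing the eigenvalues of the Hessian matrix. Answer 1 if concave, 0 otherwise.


The Hessian of f(x,y) = -4*x^2 - 2*x*y - 7*y^2 - 4*x + 3*y + 8 is:
H = [[-8, -2], [-2, -14]]
Trace = -8 - 14 = -22
Determinant = -8*-14 - (-2)^2 = 108
Discriminant = (-22)^2 - 4*108 = 52.0
Eigenvalues: lambda_1 = -14.6056, lambda_2 = -7.3944
The function is concave.

1


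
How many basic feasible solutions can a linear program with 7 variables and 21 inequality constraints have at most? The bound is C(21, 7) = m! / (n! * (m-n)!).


Each vertex corresponds to some choice of n active constraints out of m, so the number of vertices is at most C(m, n) = m! / (n!(m-n)!).
m = 21, n = 7
Numerator: 21 * 20 * 19 * 18 * 17 * 16 * 15
Denominator: 7! = 5040
C(21, 7) = 116280


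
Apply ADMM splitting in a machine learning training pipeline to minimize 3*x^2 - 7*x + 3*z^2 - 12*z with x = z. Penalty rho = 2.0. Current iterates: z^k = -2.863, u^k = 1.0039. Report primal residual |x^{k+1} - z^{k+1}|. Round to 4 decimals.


ADMM iteration with rho = 2.0, z^k = -2.863, u^k = 1.0039
Step 1: x-update.
Minimize 3*x^2 - 7*x + (2.0/2)*(x + 2.863 + 1.0039)^2
FOC: (2*3 + 2.0)*x = 7 + 2.0*(-2.863 - 1.0039)
x^{k+1} = -0.0917
Step 2: z-update.
Minimize 3*z^2 - 12*z + (2.0/2)*(-0.0917 - z + 1.0039)^2
FOC: (2*3 + 2.0)*z = 12 + 2.0*(-0.0917 + 1.0039)
z^{k+1} = 1.728
Step 3: u-update.
u^{k+1} = 1.0039 - 0.0917 - 1.728 = -0.8159
Step 4: Primal residual = |-0.0917 - 1.728| = 1.8198


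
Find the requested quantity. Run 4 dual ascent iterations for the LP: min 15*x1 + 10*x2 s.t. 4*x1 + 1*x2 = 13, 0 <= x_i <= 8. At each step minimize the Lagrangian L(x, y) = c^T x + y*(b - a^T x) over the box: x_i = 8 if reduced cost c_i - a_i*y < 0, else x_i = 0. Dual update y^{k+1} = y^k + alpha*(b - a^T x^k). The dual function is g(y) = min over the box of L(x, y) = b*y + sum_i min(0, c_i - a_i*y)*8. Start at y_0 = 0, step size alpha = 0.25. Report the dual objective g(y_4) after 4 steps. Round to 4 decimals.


Dual ascent for LP: min 15*x1 + 10*x2, 4*x1 + 1*x2 = 13, 0 <= x_i <= 8
Step 1: y^k = 0.0, reduced costs: (15.0, 10.0)
  x^k = (0.0, 0.0), subgradient = b - a^T x = 13.0
  y^{k+1} = 0.0 + 0.25*13.0 = 3.25
Step 2: y^k = 3.25, reduced costs: (2.0, 6.75)
  x^k = (0.0, 0.0), subgradient = b - a^T x = 13.0
  y^{k+1} = 3.25 + 0.25*13.0 = 6.5
Step 3: y^k = 6.5, reduced costs: (-11.0, 3.5)
  x^k = (8.0, 0.0), subgradient = b - a^T x = -19.0
  y^{k+1} = 6.5 + 0.25*-19.0 = 1.75
Step 4: y^k = 1.75, reduced costs: (8.0, 8.25)
  x^k = (0.0, 0.0), subgradient = b - a^T x = 13.0
  y^{k+1} = 1.75 + 0.25*13.0 = 5.0
Dual objective at y_4 = 5.0: reduced costs (-5.0, 5.0), box minimizer x = (8.0, 0.0)
g(y_4) = b*y + (c1 - a1*y)*x1 + (c2 - a2*y)*x2 = 13*5.0 + (-5.0)*8.0 + 5.0*0.0 = 65.0 - 40.0 + 0.0 = 25.0


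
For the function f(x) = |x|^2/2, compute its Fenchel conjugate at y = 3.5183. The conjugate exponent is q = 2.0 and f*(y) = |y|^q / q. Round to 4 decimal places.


The conjugate exponent q satisfies 1/p + 1/q = 1.
p = 2, so q = 2/(2 - 1) = 2.0
|y|^q = 3.5183^2.0 = 12.3784
f*(3.5183) = 12.3784 / 2.0 = 6.1892


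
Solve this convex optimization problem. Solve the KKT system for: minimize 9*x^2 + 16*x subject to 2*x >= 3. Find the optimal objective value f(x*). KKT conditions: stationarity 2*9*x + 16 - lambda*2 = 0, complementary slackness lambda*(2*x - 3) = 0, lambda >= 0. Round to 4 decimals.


Step 1: Try lambda = 0 (constraint inactive).
x_unc = -16/(2*9) = -0.8889
Check: 2*-0.8889 = -1.7778 < 3 -- violated!
Step 2: Constraint must be active: 2*x = 3
x* = 3/2 = 1.5
lambda = (2*9*1.5 + 16)/2 = 21.5
Step 3: Compute optimal value.
f(x*) = 9*1.5^2 + 16*1.5 = 44.25


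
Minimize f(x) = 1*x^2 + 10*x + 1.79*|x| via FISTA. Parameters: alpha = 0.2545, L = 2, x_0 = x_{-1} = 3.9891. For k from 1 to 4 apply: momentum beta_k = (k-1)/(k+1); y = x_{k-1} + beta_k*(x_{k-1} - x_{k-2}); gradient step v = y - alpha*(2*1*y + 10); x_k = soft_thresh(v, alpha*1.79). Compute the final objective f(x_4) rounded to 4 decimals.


FISTA on f(x) = 1*x^2 + 10*x + 1.79*|x|
L = 2, alpha = 0.2545
Iteration 1: beta = 0.0, y = 3.9891 + 0.0*(3.9891 - 3.9891) = 3.9891
  grad(y) = 17.9782, v = y - alpha*grad = -0.5864
  prox(v) = soft_thresh(-0.5864, 0.4556) = -0.1308
Iteration 2: beta = 0.3333, y = -0.1308 + 0.3333*(-0.1308 - 3.9891) = -1.5041
  grad(y) = 6.9918, v = y - alpha*grad = -3.2835
  prox(v) = soft_thresh(-3.2835, 0.4556) = -2.828
Iteration 3: beta = 0.5, y = -2.828 + 0.5*(-2.828 + 0.1308) = -4.1765
  grad(y) = 1.6469, v = y - alpha*grad = -4.5957
  prox(v) = soft_thresh(-4.5957, 0.4556) = -4.1401
Iteration 4: beta = 0.6, y = -4.1401 + 0.6*(-4.1401 + 2.828) = -4.9274
  grad(y) = 0.1452, v = y - alpha*grad = -4.9644
  prox(v) = soft_thresh(-4.9644, 0.4556) = -4.5088
f(x_4) = 1*(-4.5088)^2 + 10*(-4.5088) + 1.79*|-4.5088| = -16.688


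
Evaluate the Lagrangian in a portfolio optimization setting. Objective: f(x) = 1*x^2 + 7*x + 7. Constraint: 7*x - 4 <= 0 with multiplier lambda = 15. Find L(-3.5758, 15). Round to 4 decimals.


Step 1: Evaluate f(x).
f(-3.5758) = 1*(-3.5758)^2 + 7*(-3.5758) + 7 = -5.2443
Step 2: Evaluate g(x).
g(-3.5758) = 7*-3.5758 - 4 = -29.0306
Step 3: Compute Lagrangian.
L = -5.2443 + 15*-29.0306 = -440.7033


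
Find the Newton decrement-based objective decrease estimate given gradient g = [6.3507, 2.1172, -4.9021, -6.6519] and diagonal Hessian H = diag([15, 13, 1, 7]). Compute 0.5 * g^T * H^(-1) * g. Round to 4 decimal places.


Step 1: H is diagonal, so H^(-1) * g = [0.4234, 0.1629, -4.9021, -0.9503].
Step 2: g^T H^(-1) g = sum_i g_i^2 / H_ii
  = (6.3507)^2/15 + (2.1172)^2/13 + (-4.9021)^2/1 + (-6.6519)^2/7
  = 2.6888 + 0.3448 + 24.0306 + 6.3211 = 33.3853
Step 3: Objective decrease = 0.5 * g^T H^(-1) g = 16.6926


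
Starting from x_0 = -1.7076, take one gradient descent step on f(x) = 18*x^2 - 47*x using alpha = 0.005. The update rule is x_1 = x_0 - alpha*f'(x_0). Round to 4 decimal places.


We compute the gradient at x_0 and apply the update.
f'(x) = 36*x - 47
f'(-1.7076) = 36*-1.7076 - 47 = -108.4736
x_1 = -1.7076 - 0.005*-108.4736 = -1.1652


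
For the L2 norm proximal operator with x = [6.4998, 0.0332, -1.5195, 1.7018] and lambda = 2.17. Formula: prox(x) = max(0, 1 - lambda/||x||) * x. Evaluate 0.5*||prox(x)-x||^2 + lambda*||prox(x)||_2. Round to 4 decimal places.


Step 1: Compute ||x||.
||x|| = 6.8887
Step 2: Compute scaling factor.
scale = max(0, 1 - 2.17/6.8887) = 0.685
Step 3: prox(x) = [4.4523, 0.0227, -1.0408, 1.1657]
||prox(x)|| = 4.7187
Step 4: Proximal objective.
0.5*||prox-x||^2 = 2.3545
lambda*||prox|| = 10.2396
Total = 12.5939


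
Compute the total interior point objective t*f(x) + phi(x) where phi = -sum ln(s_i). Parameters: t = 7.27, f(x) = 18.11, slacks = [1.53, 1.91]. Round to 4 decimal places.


Step 1: Compute log-barrier.
ln values: [0.4253, 0.6471]
phi = -(0.4253 + 0.6471) = -1.0724
Step 2: Compute augmented objective.
t*f(x) = 7.27*18.11 = 131.6597
Total = 131.6597 - 1.0724 = 130.5873


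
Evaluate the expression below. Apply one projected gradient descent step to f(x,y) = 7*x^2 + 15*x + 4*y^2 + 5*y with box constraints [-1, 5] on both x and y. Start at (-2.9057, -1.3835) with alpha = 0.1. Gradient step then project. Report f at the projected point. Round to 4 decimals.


Step 1: Compute gradient at (-2.9057, -1.3835).
grad_x = 2*7*-2.9057 + 15 = -25.6798
grad_y = 2*4*-1.3835 + 5 = -6.068
Step 2: Gradient step.
x_raw = -2.9057 - 0.1*-25.6798 = -0.3377
y_raw = -1.3835 - 0.1*-6.068 = -0.7767
Step 3: Project onto [-1, 5].
x_proj = clip(-0.3377) = -0.3377
y_proj = clip(-0.7767) = -0.7767
Step 4: Evaluate f.
f(-0.3377, -0.7767) = -5.7379


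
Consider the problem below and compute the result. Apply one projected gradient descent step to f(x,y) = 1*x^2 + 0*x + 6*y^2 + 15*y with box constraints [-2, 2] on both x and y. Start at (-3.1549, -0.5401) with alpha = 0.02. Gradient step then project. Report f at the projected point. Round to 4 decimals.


Step 1: Compute gradient at (-3.1549, -0.5401).
grad_x = 2*1*-3.1549 + 0 = -6.3098
grad_y = 2*6*-0.5401 + 15 = 8.5188
Step 2: Gradient step.
x_raw = -3.1549 - 0.02*-6.3098 = -3.0287
y_raw = -0.5401 - 0.02*8.5188 = -0.7105
Step 3: Project onto [-2, 2].
x_proj = clip(-3.0287) = -2.0
y_proj = clip(-0.7105) = -0.7105
Step 4: Evaluate f.
f(-2.0, -0.7105) = -3.6285


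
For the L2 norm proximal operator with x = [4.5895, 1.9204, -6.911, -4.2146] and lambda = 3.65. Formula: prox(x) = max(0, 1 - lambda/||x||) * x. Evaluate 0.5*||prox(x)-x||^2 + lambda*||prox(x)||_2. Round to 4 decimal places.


Step 1: Compute ||x||.
||x|| = 9.5014
Step 2: Compute scaling factor.
scale = max(0, 1 - 3.65/9.5014) = 0.6158
Step 3: prox(x) = [2.8264, 1.1827, -4.2561, -2.5955]
||prox(x)|| = 5.8514
Step 4: Proximal objective.
0.5*||prox-x||^2 = 6.6613
lambda*||prox|| = 21.3576
Total = 28.0188


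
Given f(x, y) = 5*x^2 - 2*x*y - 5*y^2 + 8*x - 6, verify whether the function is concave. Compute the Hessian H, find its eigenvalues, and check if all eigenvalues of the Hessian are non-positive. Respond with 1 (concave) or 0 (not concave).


The Hessian of f(x,y) = 5*x^2 - 2*x*y - 5*y^2 + 8*x - 6 is:
H = [[10, -2], [-2, -10]]
Trace = 10 - 10 = 0
Determinant = 10*-10 - (-2)^2 = -104
Discriminant = (0)^2 - 4*-104 = 416.0
Eigenvalues: lambda_1 = -10.198, lambda_2 = 10.198
The function is not concave.

0


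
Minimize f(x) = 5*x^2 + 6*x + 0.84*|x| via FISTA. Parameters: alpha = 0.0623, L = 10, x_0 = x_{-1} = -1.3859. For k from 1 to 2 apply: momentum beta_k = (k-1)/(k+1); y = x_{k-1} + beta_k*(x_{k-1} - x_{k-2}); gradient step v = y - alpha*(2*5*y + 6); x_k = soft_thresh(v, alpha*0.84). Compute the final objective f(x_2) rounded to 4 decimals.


FISTA on f(x) = 5*x^2 + 6*x + 0.84*|x|
L = 10, alpha = 0.0623
Iteration 1: beta = 0.0, y = -1.3859 + 0.0*(-1.3859 + 1.3859) = -1.3859
  grad(y) = -7.859, v = y - alpha*grad = -0.8963
  prox(v) = soft_thresh(-0.8963, 0.0523) = -0.844
Iteration 2: beta = 0.3333, y = -0.844 + 0.3333*(-0.844 + 1.3859) = -0.6633
  grad(y) = -0.633, v = y - alpha*grad = -0.6239
  prox(v) = soft_thresh(-0.6239, 0.0523) = -0.5715
f(x_2) = 5*(-0.5715)^2 + 6*(-0.5715) + 0.84*|-0.5715| = -1.3159


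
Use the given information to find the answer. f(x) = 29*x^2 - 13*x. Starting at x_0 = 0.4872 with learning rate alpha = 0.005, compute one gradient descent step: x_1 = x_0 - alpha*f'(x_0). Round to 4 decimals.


We compute the gradient at x_0 and apply the update.
f'(x) = 58*x - 13
f'(0.4872) = 58*0.4872 - 13 = 15.2576
x_1 = 0.4872 - 0.005*15.2576 = 0.4109


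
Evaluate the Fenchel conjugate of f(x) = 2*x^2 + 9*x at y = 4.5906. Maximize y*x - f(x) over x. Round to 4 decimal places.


f*(y) = sup_x {y*x - a*x^2 - b*x} = sup_x {(y-b)*x - a*x^2}
FOC: (y - b) - 2a*x = 0 => x* = (y - b)/(2a)
x* = (4.5906 - 9)/(2*2) = -1.1024
f*(4.5906) = (y-b)^2/(4a) = (4.5906 - 9)^2/(4*2)
= 19.4428/8 = 2.4304


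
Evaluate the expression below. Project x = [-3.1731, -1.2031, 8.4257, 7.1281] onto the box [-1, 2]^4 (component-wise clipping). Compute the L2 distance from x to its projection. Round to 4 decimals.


Project each component onto [-1, 2].
clip(-3.1731) = -1.0, clip(-1.2031) = -1.0, clip(8.4257) = 2.0, clip(7.1281) = 2.0
Projection = [-1.0, -1.0, 2.0, 2.0]
Squared diffs: [4.7224, 0.0412, 41.2896, 26.2974]
Distance = sqrt(72.3506) = 8.5059


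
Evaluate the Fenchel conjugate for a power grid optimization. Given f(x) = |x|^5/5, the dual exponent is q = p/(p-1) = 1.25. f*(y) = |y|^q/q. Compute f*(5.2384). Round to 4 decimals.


The conjugate exponent q satisfies 1/p + 1/q = 1.
p = 5, so q = 5/(5 - 1) = 1.25
|y|^q = 5.2384^1.25 = 7.925
f*(5.2384) = 7.925 / 1.25 = 6.34


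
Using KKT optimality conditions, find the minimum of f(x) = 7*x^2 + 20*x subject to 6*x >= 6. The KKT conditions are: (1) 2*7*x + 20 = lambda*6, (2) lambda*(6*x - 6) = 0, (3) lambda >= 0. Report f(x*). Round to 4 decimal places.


Step 1: Try lambda = 0 (constraint inactive).
x_unc = -20/(2*7) = -1.4286
Check: 6*-1.4286 = -8.5716 < 6 -- violated!
Step 2: Constraint must be active: 6*x = 6
x* = 6/6 = 1.0
lambda = (2*7*1.0 + 20)/6 = 5.6667
Step 3: Compute optimal value.
f(x*) = 7*1.0^2 + 20*1.0 = 27.0


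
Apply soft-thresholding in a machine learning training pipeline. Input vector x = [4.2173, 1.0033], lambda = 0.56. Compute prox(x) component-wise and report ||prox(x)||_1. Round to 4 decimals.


Soft-thresholding with lambda = 0.56:
prox(4.2173) = sign(4.2173)*max(|4.2173| - 0.56, 0) = 3.6573
prox(1.0033) = sign(1.0033)*max(|1.0033| - 0.56, 0) = 0.4433
prox(x) = [3.6573, 0.4433]
||prox(x)||_1 = 3.6573 + 0.4433 = 4.1006


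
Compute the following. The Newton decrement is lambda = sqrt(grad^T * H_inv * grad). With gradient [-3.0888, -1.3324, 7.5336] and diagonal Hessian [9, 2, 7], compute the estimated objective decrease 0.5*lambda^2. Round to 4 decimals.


Step 1: H is diagonal, so H^(-1) * g = [-0.3432, -0.6662, 1.0762].
Step 2: g^T H^(-1) g = sum_i g_i^2 / H_ii
  = (-3.0888)^2/9 + (-1.3324)^2/2 + (7.5336)^2/7
  = 1.0601 + 0.8876 + 8.1079 = 10.0556
Step 3: Objective decrease = 0.5 * g^T H^(-1) g = 5.0278


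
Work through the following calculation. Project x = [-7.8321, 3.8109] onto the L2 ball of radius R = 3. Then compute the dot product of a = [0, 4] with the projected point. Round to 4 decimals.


Step 1: Compute ||x|| (intermediates to 6 decimals).
||x|| = sqrt((-7.8321)^2 + 3.8109^2) = 8.710037
Step 2: Project.
Since ||x|| > R, scale = R/||x|| = 3/8.710037 = 0.34443, proj(x) = scale * x
proj(x) = [-2.69761, 1.312588]
Step 3: Dot product.
a^T * proj(x) = 0*(-2.69761) + 4*1.312588 = 5.2504


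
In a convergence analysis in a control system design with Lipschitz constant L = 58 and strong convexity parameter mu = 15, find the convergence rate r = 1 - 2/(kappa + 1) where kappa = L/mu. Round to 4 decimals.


Step 1: Compute the condition number.
kappa = L/mu = 58/15 = 3.8667
Step 2: Compute the convergence rate.
r = 1 - 2/(kappa + 1) = 1 - 2*mu/(L + mu) = (L - mu)/(L + mu) = 43/73 = 0.589


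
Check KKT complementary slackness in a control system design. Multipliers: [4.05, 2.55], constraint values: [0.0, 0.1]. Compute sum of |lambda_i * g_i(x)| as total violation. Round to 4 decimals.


KKT complementary slackness check:
lambda_1 * g_1 = 4.05 * 0.0 = 0.0
lambda_2 * g_2 = 2.55 * 0.1 = 0.255
Total violation = 0.0 + 0.255 = 0.255


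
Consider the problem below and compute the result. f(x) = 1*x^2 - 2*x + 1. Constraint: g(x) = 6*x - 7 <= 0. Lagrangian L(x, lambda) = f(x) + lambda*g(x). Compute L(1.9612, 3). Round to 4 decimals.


Step 1: Evaluate f(x).
f(1.9612) = 1*1.9612^2 - 2*1.9612 + 1 = 0.9239
Step 2: Evaluate g(x).
g(1.9612) = 6*1.9612 - 7 = 4.7672
Step 3: Compute Lagrangian.
L = 0.9239 + 3*4.7672 = 15.2255


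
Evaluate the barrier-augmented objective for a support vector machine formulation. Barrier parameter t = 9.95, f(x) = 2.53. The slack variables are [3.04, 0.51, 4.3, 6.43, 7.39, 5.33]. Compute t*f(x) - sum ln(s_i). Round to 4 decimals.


Step 1: Compute log-barrier.
ln values: [1.1119, -0.6733, 1.4586, 1.861, 2.0001, 1.6734]
phi = -(1.1119 - 0.6733 + 1.4586 + 1.861 + 2.0001 + 1.6734) = -7.4316
Step 2: Compute augmented objective.
t*f(x) = 9.95*2.53 = 25.1735
Total = 25.1735 - 7.4316 = 17.7419


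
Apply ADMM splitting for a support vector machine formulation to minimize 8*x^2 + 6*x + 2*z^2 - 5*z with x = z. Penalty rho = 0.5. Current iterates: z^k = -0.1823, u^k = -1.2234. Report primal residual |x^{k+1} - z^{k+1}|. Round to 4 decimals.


ADMM iteration with rho = 0.5, z^k = -0.1823, u^k = -1.2234
Step 1: x-update.
Minimize 8*x^2 + 6*x + (0.5/2)*(x + 0.1823 - 1.2234)^2
FOC: (2*8 + 0.5)*x = -6 + 0.5*(-0.1823 + 1.2234)
x^{k+1} = -0.3321
Step 2: z-update.
Minimize 2*z^2 - 5*z + (0.5/2)*(-0.3321 - z - 1.2234)^2
FOC: (2*2 + 0.5)*z = 5 + 0.5*(-0.3321 - 1.2234)
z^{k+1} = 0.9383
Step 3: u-update.
u^{k+1} = -1.2234 - 0.3321 - 0.9383 = -2.4938
Step 4: Primal residual = |-0.3321 - 0.9383| = 1.2704


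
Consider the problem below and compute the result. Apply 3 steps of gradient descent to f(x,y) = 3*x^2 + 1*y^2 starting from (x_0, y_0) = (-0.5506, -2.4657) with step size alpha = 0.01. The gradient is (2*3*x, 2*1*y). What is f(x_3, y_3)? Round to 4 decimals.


Gradient descent on f(x,y) = 3*x^2 + 1*y^2.
Starting point: (-0.5506, -2.4657), alpha = 0.01
Step 1: grad_x = 2*3*-0.5506 = -3.3036, grad_y = 2*1*-2.4657 = -4.9314
  x_1 = -0.5506 - 0.01*-3.3036 = -0.5176
  y_1 = -2.4657 - 0.01*-4.9314 = -2.4164
Step 2: grad_x = 2*3*-0.5176 = -3.1054, grad_y = 2*1*-2.4164 = -4.8328
  x_2 = -0.5176 - 0.01*-3.1054 = -0.4865
  y_2 = -2.4164 - 0.01*-4.8328 = -2.3681
Step 3: grad_x = 2*3*-0.4865 = -2.9191, grad_y = 2*1*-2.3681 = -4.7361
  x_3 = -0.4865 - 0.01*-2.9191 = -0.4573
  y_3 = -2.3681 - 0.01*-4.7361 = -2.3207
f(-0.4573, -2.3207) = 3*(-0.4573)^2 + 1*(-2.3207)^2 = 6.0131


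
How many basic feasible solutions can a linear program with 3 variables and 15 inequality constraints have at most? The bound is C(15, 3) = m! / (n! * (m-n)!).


Each vertex corresponds to some choice of n active constraints out of m, so the number of vertices is at most C(m, n) = m! / (n!(m-n)!).
m = 15, n = 3
Numerator: 15 * 14 * 13
Denominator: 3! = 6
C(15, 3) = 455


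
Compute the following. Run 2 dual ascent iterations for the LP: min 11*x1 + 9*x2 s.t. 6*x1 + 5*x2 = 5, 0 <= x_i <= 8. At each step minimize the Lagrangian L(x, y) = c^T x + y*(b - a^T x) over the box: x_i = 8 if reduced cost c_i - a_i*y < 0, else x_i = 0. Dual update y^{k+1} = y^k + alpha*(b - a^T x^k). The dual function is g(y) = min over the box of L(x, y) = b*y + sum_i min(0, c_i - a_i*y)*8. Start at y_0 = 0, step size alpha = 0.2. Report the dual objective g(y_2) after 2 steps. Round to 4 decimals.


Dual ascent for LP: min 11*x1 + 9*x2, 6*x1 + 5*x2 = 5, 0 <= x_i <= 8
Step 1: y^k = 0.0, reduced costs: (11.0, 9.0)
  x^k = (0.0, 0.0), subgradient = b - a^T x = 5.0
  y^{k+1} = 0.0 + 0.2*5.0 = 1.0
Step 2: y^k = 1.0, reduced costs: (5.0, 4.0)
  x^k = (0.0, 0.0), subgradient = b - a^T x = 5.0
  y^{k+1} = 1.0 + 0.2*5.0 = 2.0
Dual objective at y_2 = 2.0: reduced costs (-1.0, -1.0), box minimizer x = (8.0, 8.0)
g(y_2) = b*y + (c1 - a1*y)*x1 + (c2 - a2*y)*x2 = 5*2.0 + (-1.0)*8.0 + (-1.0)*8.0 = 10.0 - 8.0 - 8.0 = -6.0


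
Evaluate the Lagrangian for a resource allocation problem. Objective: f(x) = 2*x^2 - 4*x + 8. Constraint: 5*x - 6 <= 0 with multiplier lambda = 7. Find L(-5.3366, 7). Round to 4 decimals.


Step 1: Evaluate f(x).
f(-5.3366) = 2*(-5.3366)^2 - 4*(-5.3366) + 8 = 86.305
Step 2: Evaluate g(x).
g(-5.3366) = 5*-5.3366 - 6 = -32.683
Step 3: Compute Lagrangian.
L = 86.305 + 7*-32.683 = -142.476


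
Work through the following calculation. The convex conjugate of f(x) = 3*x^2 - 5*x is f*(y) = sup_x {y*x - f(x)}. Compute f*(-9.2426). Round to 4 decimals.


f*(y) = sup_x {y*x - a*x^2 - b*x} = sup_x {(y-b)*x - a*x^2}
FOC: (y - b) - 2a*x = 0 => x* = (y - b)/(2a)
x* = (-9.2426 + 5)/(2*3) = -0.7071
f*(-9.2426) = (y-b)^2/(4a) = (-9.2426 + 5)^2/(4*3)
= 17.9997/12 = 1.5


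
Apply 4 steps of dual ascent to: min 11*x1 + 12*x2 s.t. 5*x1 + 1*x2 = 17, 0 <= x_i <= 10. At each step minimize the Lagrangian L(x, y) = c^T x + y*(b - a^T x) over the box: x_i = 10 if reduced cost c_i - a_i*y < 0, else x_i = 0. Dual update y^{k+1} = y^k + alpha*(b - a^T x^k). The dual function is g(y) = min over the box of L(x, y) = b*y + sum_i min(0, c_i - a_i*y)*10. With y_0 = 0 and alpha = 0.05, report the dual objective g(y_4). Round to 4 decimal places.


Dual ascent for LP: min 11*x1 + 12*x2, 5*x1 + 1*x2 = 17, 0 <= x_i <= 10
Step 1: y^k = 0.0, reduced costs: (11.0, 12.0)
  x^k = (0.0, 0.0), subgradient = b - a^T x = 17.0
  y^{k+1} = 0.0 + 0.05*17.0 = 0.85
Step 2: y^k = 0.85, reduced costs: (6.75, 11.15)
  x^k = (0.0, 0.0), subgradient = b - a^T x = 17.0
  y^{k+1} = 0.85 + 0.05*17.0 = 1.7
Step 3: y^k = 1.7, reduced costs: (2.5, 10.3)
  x^k = (0.0, 0.0), subgradient = b - a^T x = 17.0
  y^{k+1} = 1.7 + 0.05*17.0 = 2.55
Step 4: y^k = 2.55, reduced costs: (-1.75, 9.45)
  x^k = (10.0, 0.0), subgradient = b - a^T x = -33.0
  y^{k+1} = 2.55 + 0.05*-33.0 = 0.9
Dual objective at y_4 = 0.9: reduced costs (6.5, 11.1), box minimizer x = (0.0, 0.0)
g(y_4) = b*y + (c1 - a1*y)*x1 + (c2 - a2*y)*x2 = 17*0.9 + 6.5*0.0 + 11.1*0.0 = 15.3 + 0.0 + 0.0 = 15.3


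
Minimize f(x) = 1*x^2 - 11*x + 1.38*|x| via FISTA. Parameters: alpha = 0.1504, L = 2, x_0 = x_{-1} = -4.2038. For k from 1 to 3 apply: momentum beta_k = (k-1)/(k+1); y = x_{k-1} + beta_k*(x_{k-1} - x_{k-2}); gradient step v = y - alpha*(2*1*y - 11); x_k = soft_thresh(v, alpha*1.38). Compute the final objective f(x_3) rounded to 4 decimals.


FISTA on f(x) = 1*x^2 - 11*x + 1.38*|x|
L = 2, alpha = 0.1504
Iteration 1: beta = 0.0, y = -4.2038 + 0.0*(-4.2038 + 4.2038) = -4.2038
  grad(y) = -19.4076, v = y - alpha*grad = -1.2849
  prox(v) = soft_thresh(-1.2849, 0.2076) = -1.0773
Iteration 2: beta = 0.3333, y = -1.0773 + 0.3333*(-1.0773 + 4.2038) = -0.0352
  grad(y) = -11.0704, v = y - alpha*grad = 1.6298
  prox(v) = soft_thresh(1.6298, 0.2076) = 1.4222
Iteration 3: beta = 0.5, y = 1.4222 + 0.5*(1.4222 + 1.0773) = 2.672
  grad(y) = -5.6559, v = y - alpha*grad = 3.5227
  prox(v) = soft_thresh(3.5227, 0.2076) = 3.3151
f(x_3) = 1*3.3151^2 - 11*3.3151 + 1.38*|3.3151| = -20.9015


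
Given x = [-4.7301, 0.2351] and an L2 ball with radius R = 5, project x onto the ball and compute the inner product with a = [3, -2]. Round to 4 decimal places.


Step 1: Compute ||x|| (intermediates to 6 decimals).
||x|| = sqrt((-4.7301)^2 + 0.2351^2) = 4.735939
Step 2: Project.
Since ||x|| <= R, proj = x (no scaling needed).
proj(x) = [-4.7301, 0.2351]
Step 3: Dot product.
a^T * proj(x) = 3*(-4.7301) - 2*0.2351 = -14.6605


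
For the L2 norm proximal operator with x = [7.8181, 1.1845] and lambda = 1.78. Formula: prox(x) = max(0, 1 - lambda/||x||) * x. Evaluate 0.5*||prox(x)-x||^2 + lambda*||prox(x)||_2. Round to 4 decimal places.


Step 1: Compute ||x||.
||x|| = 7.9073
Step 2: Compute scaling factor.
scale = max(0, 1 - 1.78/7.9073) = 0.7749
Step 3: prox(x) = [6.0582, 0.9179]
||prox(x)|| = 6.1273
Step 4: Proximal objective.
0.5*||prox-x||^2 = 1.5842
lambda*||prox|| = 10.9066
Total = 12.4908


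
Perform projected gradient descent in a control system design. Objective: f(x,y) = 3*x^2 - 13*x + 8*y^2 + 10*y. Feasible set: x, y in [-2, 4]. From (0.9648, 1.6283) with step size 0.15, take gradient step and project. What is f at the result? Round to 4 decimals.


Step 1: Compute gradient at (0.9648, 1.6283).
grad_x = 2*3*0.9648 - 13 = -7.2112
grad_y = 2*8*1.6283 + 10 = 36.0528
Step 2: Gradient step.
x_raw = 0.9648 - 0.15*-7.2112 = 2.0465
y_raw = 1.6283 - 0.15*36.0528 = -3.7796
Step 3: Project onto [-2, 4].
x_proj = clip(2.0465) = 2.0465
y_proj = clip(-3.7796) = -2.0
Step 4: Evaluate f.
f(2.0465, -2.0) = -2.04


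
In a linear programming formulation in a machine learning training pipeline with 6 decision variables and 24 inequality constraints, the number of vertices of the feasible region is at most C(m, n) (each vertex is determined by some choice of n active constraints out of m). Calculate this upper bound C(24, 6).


Each vertex corresponds to some choice of n active constraints out of m, so the number of vertices is at most C(m, n) = m! / (n!(m-n)!).
m = 24, n = 6
Numerator: 24 * 23 * 22 * 21 * 20 * 19
Denominator: 6! = 720
C(24, 6) = 134596


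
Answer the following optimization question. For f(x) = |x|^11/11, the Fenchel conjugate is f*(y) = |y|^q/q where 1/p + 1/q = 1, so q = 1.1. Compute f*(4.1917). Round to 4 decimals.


The conjugate exponent q satisfies 1/p + 1/q = 1.
p = 11, so q = 11/(11 - 1) = 1.1
|y|^q = 4.1917^1.1 = 4.8376
f*(4.1917) = 4.8376 / 1.1 = 4.3978


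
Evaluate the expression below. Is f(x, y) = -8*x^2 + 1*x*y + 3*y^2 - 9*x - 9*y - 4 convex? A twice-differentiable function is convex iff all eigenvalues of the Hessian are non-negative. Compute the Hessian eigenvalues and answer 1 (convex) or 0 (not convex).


The Hessian of f(x,y) = -8*x^2 + 1*x*y + 3*y^2 - 9*x - 9*y - 4 is:
H = [[-16, 1], [1, 6]]
Trace = -16 + 6 = -10
Determinant = -16*6 - (1)^2 = -97
Discriminant = (-10)^2 - 4*-97 = 488.0
Eigenvalues: lambda_1 = -16.0454, lambda_2 = 6.0454
The function is not convex.

0


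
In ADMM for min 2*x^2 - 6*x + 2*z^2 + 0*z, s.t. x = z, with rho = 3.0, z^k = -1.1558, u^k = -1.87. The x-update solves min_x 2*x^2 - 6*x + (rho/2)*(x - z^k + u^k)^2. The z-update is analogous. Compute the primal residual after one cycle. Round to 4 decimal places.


ADMM iteration with rho = 3.0, z^k = -1.1558, u^k = -1.87
Step 1: x-update.
Minimize 2*x^2 - 6*x + (3.0/2)*(x + 1.1558 - 1.87)^2
FOC: (2*2 + 3.0)*x = 6 + 3.0*(-1.1558 + 1.87)
x^{k+1} = 1.1632
Step 2: z-update.
Minimize 2*z^2 + 0*z + (3.0/2)*(1.1632 - z - 1.87)^2
FOC: (2*2 + 3.0)*z = 0 + 3.0*(1.1632 - 1.87)
z^{k+1} = -0.3029
Step 3: u-update.
u^{k+1} = -1.87 + 1.1632 + 0.3029 = -0.4039
Step 4: Primal residual = |1.1632 + 0.3029| = 1.4661


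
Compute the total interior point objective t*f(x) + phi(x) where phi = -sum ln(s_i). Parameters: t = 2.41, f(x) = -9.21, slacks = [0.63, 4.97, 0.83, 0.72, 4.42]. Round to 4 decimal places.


Step 1: Compute log-barrier.
ln values: [-0.462, 1.6034, -0.1863, -0.3285, 1.4861]
phi = -(-0.462 + 1.6034 - 0.1863 - 0.3285 + 1.4861) = -2.1127
Step 2: Compute augmented objective.
t*f(x) = 2.41*-9.21 = -22.1961
Total = -22.1961 - 2.1127 = -24.3088


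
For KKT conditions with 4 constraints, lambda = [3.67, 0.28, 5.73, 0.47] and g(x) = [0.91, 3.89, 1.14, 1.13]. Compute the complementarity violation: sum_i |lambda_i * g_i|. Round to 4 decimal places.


KKT complementary slackness check:
lambda_1 * g_1 = 3.67 * 0.91 = 3.3397
lambda_2 * g_2 = 0.28 * 3.89 = 1.0892
lambda_3 * g_3 = 5.73 * 1.14 = 6.5322
lambda_4 * g_4 = 0.47 * 1.13 = 0.5311
Total violation = 3.3397 + 1.0892 + 6.5322 + 0.5311 = 11.4922


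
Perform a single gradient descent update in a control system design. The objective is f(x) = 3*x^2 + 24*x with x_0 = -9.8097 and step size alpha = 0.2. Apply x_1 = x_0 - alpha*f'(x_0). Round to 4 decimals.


We compute the gradient at x_0 and apply the update.
f'(x) = 6*x + 24
f'(-9.8097) = 6*-9.8097 + 24 = -34.8582
x_1 = -9.8097 - 0.2*-34.8582 = -2.8381


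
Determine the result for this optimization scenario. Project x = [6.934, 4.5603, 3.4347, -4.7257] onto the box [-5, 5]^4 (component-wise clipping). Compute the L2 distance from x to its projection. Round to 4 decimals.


Project each component onto [-5, 5].
clip(6.934) = 5.0, clip(4.5603) = 4.5603, clip(3.4347) = 3.4347, clip(-4.7257) = -4.7257
Projection = [5.0, 4.5603, 3.4347, -4.7257]
Squared diffs: [3.7404, 0.0, 0.0, 0.0]
Distance = sqrt(3.7404) = 1.934


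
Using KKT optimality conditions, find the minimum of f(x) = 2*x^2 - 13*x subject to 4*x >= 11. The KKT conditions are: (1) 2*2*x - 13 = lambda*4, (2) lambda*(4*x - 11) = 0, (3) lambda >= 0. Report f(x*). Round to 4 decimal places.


Step 1: Try lambda = 0 (constraint inactive).
Stationarity: 2*2*x - 13 = 0
x* = 13/(2*2) = 3.25
Check constraint: 4*3.25 = 13.0 >= 11 -- satisfied.
Step 2: Compute optimal value.
f(x*) = 2*3.25^2 - 13*3.25 = -21.125


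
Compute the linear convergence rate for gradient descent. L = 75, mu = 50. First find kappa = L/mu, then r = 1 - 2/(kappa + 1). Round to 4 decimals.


Step 1: Compute the condition number.
kappa = L/mu = 75/50 = 1.5
Step 2: Compute the convergence rate.
r = 1 - 2/(kappa + 1) = 1 - 2*mu/(L + mu) = (L - mu)/(L + mu) = 25/125 = 0.2


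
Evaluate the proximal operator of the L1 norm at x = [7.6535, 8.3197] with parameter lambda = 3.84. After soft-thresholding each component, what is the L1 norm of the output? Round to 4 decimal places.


Soft-thresholding with lambda = 3.84:
prox(7.6535) = sign(7.6535)*max(|7.6535| - 3.84, 0) = 3.8135
prox(8.3197) = sign(8.3197)*max(|8.3197| - 3.84, 0) = 4.4797
prox(x) = [3.8135, 4.4797]
||prox(x)||_1 = 3.8135 + 4.4797 = 8.2932


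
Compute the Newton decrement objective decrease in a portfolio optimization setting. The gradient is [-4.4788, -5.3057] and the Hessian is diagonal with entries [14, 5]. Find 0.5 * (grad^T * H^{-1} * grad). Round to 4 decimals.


Step 1: H is diagonal, so H^(-1) * g = [-0.3199, -1.0611].
Step 2: g^T H^(-1) g = sum_i g_i^2 / H_ii
  = (-4.4788)^2/14 + (-5.3057)^2/5
  = 1.4328 + 5.6301 = 7.0629
Step 3: Objective decrease = 0.5 * g^T H^(-1) g = 3.5315


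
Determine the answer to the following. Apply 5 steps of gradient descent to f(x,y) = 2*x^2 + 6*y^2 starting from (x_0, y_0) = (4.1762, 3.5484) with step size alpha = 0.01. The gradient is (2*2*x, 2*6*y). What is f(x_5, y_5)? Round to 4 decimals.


Gradient descent on f(x,y) = 2*x^2 + 6*y^2.
Starting point: (4.1762, 3.5484), alpha = 0.01
Step 1: grad_x = 2*2*4.1762 = 16.7048, grad_y = 2*6*3.5484 = 42.5808
  x_1 = 4.1762 - 0.01*16.7048 = 4.0092
  y_1 = 3.5484 - 0.01*42.5808 = 3.1226
Step 2: grad_x = 2*2*4.0092 = 16.0366, grad_y = 2*6*3.1226 = 37.4711
  x_2 = 4.0092 - 0.01*16.0366 = 3.8488
  y_2 = 3.1226 - 0.01*37.4711 = 2.7479
Step 3: grad_x = 2*2*3.8488 = 15.3951, grad_y = 2*6*2.7479 = 32.9746
  x_3 = 3.8488 - 0.01*15.3951 = 3.6948
  y_3 = 2.7479 - 0.01*32.9746 = 2.4181
Step 4: grad_x = 2*2*3.6948 = 14.7793, grad_y = 2*6*2.4181 = 29.0176
  x_4 = 3.6948 - 0.01*14.7793 = 3.547
  y_4 = 2.4181 - 0.01*29.0176 = 2.128
Step 5: grad_x = 2*2*3.547 = 14.1882, grad_y = 2*6*2.128 = 25.5355
  x_5 = 3.547 - 0.01*14.1882 = 3.4052
  y_5 = 2.128 - 0.01*25.5355 = 1.8726
f(3.4052, 1.8726) = 2*3.4052^2 + 6*1.8726^2 = 44.2301


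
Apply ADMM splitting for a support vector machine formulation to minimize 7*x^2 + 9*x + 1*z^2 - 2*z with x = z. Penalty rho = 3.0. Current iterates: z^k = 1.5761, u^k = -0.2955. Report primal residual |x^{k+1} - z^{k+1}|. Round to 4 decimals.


ADMM iteration with rho = 3.0, z^k = 1.5761, u^k = -0.2955
Step 1: x-update.
Minimize 7*x^2 + 9*x + (3.0/2)*(x - 1.5761 - 0.2955)^2
FOC: (2*7 + 3.0)*x = -9 + 3.0*(1.5761 + 0.2955)
x^{k+1} = -0.1991
Step 2: z-update.
Minimize 1*z^2 - 2*z + (3.0/2)*(-0.1991 - z - 0.2955)^2
FOC: (2*1 + 3.0)*z = 2 + 3.0*(-0.1991 - 0.2955)
z^{k+1} = 0.1032
Step 3: u-update.
u^{k+1} = -0.2955 - 0.1991 - 0.1032 = -0.5979
Step 4: Primal residual = |-0.1991 - 0.1032| = 0.3024
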